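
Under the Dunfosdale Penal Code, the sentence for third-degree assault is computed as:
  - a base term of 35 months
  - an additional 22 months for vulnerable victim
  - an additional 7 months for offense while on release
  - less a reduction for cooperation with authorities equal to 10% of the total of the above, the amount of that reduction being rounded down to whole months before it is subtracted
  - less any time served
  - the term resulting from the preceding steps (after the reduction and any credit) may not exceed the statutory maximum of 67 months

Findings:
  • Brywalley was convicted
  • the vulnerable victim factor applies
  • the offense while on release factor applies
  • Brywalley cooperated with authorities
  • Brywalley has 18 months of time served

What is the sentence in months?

Vulnerable victim enhancement: +22 months
Offense while on release enhancement: +7 months
Adjusted term: 35 months + 22 months + 7 months = 64 months
Cooperation with authorities reduction: 10% of 64 months = 6 months (rounded down)
After reduction: 64 − 6 = 58 months
Less time served: 58 months − 18 months = 40 months
Cap at 67 months: 40 months is within the cap, no reduction.

40 months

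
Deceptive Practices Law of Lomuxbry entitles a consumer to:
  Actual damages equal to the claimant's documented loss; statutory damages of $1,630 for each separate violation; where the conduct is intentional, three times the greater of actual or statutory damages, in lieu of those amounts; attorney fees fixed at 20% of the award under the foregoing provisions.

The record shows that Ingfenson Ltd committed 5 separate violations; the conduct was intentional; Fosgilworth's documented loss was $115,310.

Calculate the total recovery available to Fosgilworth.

Statutory damages: 5 × $1,630 = $8,150
Greater of actual damages ($115,310) or statutory damages ($8,150): $115,310
Trebled: 3 × $115,310 = $345,930
Attorney fees: 20% of $345,930 = $69,186
Total recovery: $345,930 + $69,186 = $415,116

$415,116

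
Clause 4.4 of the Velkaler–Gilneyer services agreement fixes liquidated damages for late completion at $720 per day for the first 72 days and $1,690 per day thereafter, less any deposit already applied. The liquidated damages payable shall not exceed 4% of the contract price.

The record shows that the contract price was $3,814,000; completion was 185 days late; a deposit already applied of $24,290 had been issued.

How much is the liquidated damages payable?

$152,560

First 72 days: 72 × $720 = $51,840
Remaining days: (185 − 72) × $1,690 = $190,970
Accrued per-day damages: $51,840 + $190,970 = $242,810
Less deposit already applied: $242,810 − $24,290 = $218,520
Cap: 4% of $3,814,000 = $152,560
Cap at $152,560: $218,520 exceeds the cap → $152,560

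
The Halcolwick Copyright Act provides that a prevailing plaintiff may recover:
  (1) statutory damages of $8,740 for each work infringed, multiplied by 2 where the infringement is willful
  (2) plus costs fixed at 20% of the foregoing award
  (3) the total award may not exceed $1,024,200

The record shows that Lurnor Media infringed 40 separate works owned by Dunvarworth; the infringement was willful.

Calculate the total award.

$839,040

Statutory damages: 40 × $8,740 = $349,600
Doubled: 2 × $349,600 = $699,200
Costs: 20% of $699,200 = $139,840
Award plus costs: $699,200 + $139,840 = $839,040
Cap at $1,024,200: $839,040 is within the cap, no reduction.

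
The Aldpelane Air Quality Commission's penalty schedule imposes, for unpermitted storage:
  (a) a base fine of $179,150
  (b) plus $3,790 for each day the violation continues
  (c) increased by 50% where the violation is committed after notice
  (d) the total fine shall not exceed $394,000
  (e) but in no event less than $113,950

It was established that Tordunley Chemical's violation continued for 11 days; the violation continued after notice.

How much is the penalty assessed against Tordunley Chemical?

Per-day component: 11 × $3,790 = $41,690
Base plus per-day: $179,150 + $41,690 = $220,840
Enhancement: 50% of $220,840 = $110,420
Enhanced fine: $220,840 + $110,420 = $331,260
Cap at $394,000: $331,260 is within the cap, no reduction.
Minimum $113,950: $331,260 meets the minimum, no increase.

Civil penalty: $331,260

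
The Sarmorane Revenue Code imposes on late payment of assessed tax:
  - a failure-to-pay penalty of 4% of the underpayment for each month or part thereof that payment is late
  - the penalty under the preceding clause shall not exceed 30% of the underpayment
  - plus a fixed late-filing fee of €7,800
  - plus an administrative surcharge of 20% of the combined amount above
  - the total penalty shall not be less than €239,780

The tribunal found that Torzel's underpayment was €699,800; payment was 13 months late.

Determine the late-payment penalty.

€261,288

Accrued rate: 4% × 13 = 52%, capped at 30% → 30%
Failure-to-pay penalty: 30% of €699,800 = €209,940
Penalty before surcharge: €209,940 + €7,800 = €217,740
Administrative surcharge: 20% of €217,740 = €43,548
Total penalty: €217,740 + €43,548 = €261,288
Minimum €239,780: €261,288 meets the minimum, no increase.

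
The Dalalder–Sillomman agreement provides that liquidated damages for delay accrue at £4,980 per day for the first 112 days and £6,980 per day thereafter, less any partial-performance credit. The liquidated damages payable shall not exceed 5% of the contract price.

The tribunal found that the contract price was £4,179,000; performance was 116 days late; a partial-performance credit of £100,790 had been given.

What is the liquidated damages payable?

£208,950

First 112 days: 112 × £4,980 = £557,760
Remaining days: (116 − 112) × £6,980 = £27,920
Accrued per-day damages: £557,760 + £27,920 = £585,680
Less partial-performance credit: £585,680 − £100,790 = £484,890
Cap: 5% of £4,179,000 = £208,950
Cap at £208,950: £484,890 exceeds the cap → £208,950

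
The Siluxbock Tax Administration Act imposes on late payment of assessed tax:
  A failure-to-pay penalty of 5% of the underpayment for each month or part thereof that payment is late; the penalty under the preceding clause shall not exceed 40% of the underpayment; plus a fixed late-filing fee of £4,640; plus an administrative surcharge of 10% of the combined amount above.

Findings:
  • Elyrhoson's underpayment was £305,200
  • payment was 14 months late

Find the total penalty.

£139,392

Accrued rate: 5% × 14 = 70%, capped at 40% → 40%
Failure-to-pay penalty: 40% of £305,200 = £122,080
Penalty before surcharge: £122,080 + £4,640 = £126,720
Administrative surcharge: 10% of £126,720 = £12,672
Total penalty: £126,720 + £12,672 = £139,392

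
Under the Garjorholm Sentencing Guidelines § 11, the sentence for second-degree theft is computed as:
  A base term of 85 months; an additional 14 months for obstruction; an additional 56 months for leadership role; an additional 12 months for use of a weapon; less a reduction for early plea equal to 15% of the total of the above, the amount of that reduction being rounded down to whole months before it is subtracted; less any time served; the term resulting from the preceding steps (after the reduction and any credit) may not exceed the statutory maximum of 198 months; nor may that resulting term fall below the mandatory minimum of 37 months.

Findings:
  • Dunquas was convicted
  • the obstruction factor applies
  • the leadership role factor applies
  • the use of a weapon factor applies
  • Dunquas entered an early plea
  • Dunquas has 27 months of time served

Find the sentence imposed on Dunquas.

Sentence: 115 months

Obstruction enhancement: +14 months
Leadership role enhancement: +56 months
Use of a weapon enhancement: +12 months
Adjusted term: 85 months + 14 months + 56 months + 12 months = 167 months
Early plea reduction: 15% of 167 months = 25 months (rounded down)
After reduction: 167 − 25 = 142 months
Less time served: 142 months − 27 months = 115 months
Cap at 198 months: 115 months is within the cap, no reduction.
Minimum 37 months: 115 months meets the minimum, no increase.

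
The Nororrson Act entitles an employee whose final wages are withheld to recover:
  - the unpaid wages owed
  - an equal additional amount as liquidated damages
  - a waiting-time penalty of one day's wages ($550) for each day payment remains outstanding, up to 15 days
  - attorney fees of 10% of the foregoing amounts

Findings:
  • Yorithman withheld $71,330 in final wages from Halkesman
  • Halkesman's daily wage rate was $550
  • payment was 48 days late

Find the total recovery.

$166,001

Liquidated damages (equal amount): $71,330
Penalty days: min(48, 15) = 15
Waiting-time penalty: 15 × $550 = $8,250
Subtotal: $71,330 + $71,330 + $8,250 = $150,910
Attorney fees: 10% of $150,910 = $15,091
Total award: $150,910 + $15,091 = $166,001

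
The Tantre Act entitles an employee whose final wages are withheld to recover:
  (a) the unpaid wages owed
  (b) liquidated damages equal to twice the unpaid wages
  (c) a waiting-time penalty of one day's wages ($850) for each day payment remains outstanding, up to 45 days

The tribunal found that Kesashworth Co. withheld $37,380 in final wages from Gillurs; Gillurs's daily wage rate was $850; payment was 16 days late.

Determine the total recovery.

Doubled: 2 × $37,380 = $74,760
Penalty days: min(16, 45) = 16
Waiting-time penalty: 16 × $850 = $13,600
Total award: $37,380 + $74,760 + $13,600 = $125,740

$125,740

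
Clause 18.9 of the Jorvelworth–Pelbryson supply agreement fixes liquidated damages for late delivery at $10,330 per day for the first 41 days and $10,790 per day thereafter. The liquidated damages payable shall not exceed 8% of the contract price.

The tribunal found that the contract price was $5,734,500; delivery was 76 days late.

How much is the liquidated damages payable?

$458,760

First 41 days: 41 × $10,330 = $423,530
Remaining days: (76 − 41) × $10,790 = $377,650
Accrued per-day damages: $423,530 + $377,650 = $801,180
Cap: 8% of $5,734,500 = $458,760
Cap at $458,760: $801,180 exceeds the cap → $458,760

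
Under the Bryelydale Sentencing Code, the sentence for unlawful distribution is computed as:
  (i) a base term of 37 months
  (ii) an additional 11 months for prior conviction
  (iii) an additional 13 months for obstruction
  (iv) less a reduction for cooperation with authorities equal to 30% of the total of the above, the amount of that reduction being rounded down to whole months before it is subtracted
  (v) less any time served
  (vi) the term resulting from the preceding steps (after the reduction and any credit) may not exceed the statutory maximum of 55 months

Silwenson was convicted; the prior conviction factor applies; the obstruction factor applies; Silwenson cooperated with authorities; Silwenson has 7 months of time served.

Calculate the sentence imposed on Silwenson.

36 months

Prior conviction enhancement: +11 months
Obstruction enhancement: +13 months
Adjusted term: 37 months + 11 months + 13 months = 61 months
Cooperation with authorities reduction: 30% of 61 months = 18 months (rounded down)
After reduction: 61 − 18 = 43 months
Less time served: 43 months − 7 months = 36 months
Cap at 55 months: 36 months is within the cap, no reduction.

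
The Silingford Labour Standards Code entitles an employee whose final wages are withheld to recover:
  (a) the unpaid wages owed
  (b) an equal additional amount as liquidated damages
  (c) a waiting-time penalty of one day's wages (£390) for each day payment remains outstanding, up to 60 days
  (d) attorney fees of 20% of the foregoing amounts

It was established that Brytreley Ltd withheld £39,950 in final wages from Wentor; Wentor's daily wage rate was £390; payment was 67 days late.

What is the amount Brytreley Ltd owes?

Liquidated damages (equal amount): £39,950
Penalty days: min(67, 60) = 60
Waiting-time penalty: 60 × £390 = £23,400
Subtotal: £39,950 + £39,950 + £23,400 = £103,300
Attorney fees: 20% of £103,300 = £20,660
Total award: £103,300 + £20,660 = £123,960

£123,960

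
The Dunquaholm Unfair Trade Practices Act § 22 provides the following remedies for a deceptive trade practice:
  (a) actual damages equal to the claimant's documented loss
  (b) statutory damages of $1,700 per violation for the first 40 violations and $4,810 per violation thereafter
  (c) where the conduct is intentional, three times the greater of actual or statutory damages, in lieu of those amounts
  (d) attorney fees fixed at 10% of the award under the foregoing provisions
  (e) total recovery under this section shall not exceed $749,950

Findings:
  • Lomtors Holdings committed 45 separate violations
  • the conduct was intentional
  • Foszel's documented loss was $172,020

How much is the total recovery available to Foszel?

First 40 violations: 40 × $1,700 = $68,000
Remaining violations: (45 − 40) × $4,810 = $24,050
Statutory damages: $68,000 + $24,050 = $92,050
Greater of actual damages ($172,020) or statutory damages ($92,050): $172,020
Trebled: 3 × $172,020 = $516,060
Attorney fees: 10% of $516,060 = $51,606
Total before cap: $516,060 + $51,606 = $567,666
Cap at $749,950: $567,666 is within the cap, no reduction.

$567,666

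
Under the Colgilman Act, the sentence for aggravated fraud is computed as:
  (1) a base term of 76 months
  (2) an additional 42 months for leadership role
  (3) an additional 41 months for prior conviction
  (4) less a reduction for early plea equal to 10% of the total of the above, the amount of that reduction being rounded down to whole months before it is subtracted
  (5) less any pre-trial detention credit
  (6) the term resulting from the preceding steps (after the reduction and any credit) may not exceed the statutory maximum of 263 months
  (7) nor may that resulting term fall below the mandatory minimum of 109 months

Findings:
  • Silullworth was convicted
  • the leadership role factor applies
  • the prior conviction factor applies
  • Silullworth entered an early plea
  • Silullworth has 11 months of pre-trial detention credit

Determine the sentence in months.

133 months

Leadership role enhancement: +42 months
Prior conviction enhancement: +41 months
Adjusted term: 76 months + 42 months + 41 months = 159 months
Early plea reduction: 10% of 159 months = 15 months (rounded down)
After reduction: 159 − 15 = 144 months
Less pre-trial detention credit: 144 months − 11 months = 133 months
Cap at 263 months: 133 months is within the cap, no reduction.
Minimum 109 months: 133 months meets the minimum, no increase.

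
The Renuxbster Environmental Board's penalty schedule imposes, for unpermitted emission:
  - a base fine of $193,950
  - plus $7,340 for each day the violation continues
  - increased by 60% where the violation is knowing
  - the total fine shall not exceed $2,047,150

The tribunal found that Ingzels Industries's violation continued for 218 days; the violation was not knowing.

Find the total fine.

Per-day component: 218 × $7,340 = $1,600,120
Base plus per-day: $193,950 + $1,600,120 = $1,794,070
The violation was not knowing: no 60% increase.
Cap at $2,047,150: $1,794,070 is within the cap, no reduction.

$1,794,070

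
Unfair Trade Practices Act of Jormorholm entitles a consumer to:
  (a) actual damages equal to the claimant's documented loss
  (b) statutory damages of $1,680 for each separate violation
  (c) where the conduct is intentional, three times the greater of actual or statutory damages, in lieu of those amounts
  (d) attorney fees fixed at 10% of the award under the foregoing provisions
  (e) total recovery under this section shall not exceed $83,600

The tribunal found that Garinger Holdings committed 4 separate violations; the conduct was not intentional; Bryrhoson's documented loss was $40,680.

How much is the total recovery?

Statutory damages: 4 × $1,680 = $6,720
Conduct not intentional: the in-lieu enhancement does not apply.
Actual plus statutory damages: $40,680 + $6,720 = $47,400
Attorney fees: 10% of $47,400 = $4,740
Total before cap: $47,400 + $4,740 = $52,140
Cap at $83,600: $52,140 is within the cap, no reduction.

$52,140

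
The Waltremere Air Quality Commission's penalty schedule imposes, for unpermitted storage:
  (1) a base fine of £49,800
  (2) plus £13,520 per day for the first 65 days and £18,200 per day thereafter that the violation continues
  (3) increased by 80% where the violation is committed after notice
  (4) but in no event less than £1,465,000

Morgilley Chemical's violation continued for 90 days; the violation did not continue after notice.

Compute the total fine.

Civil penalty: £1,465,000

First 65 days: 65 × £13,520 = £878,800
Remaining days: (90 − 65) × £18,200 = £455,000
Per-day component: £878,800 + £455,000 = £1,333,800
Base plus per-day: £49,800 + £1,333,800 = £1,383,600
The violation did not continue after notice: no 80% increase.
Minimum £1,465,000: £1,383,600 is below the minimum → £1,465,000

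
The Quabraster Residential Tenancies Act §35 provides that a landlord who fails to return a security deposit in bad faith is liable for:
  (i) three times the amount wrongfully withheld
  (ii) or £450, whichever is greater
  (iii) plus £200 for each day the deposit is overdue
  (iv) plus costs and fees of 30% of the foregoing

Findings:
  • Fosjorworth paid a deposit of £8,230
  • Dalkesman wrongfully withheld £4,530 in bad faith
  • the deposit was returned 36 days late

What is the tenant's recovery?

£27,027

Trebled: 3 × £4,530 = £13,590
Minimum £450: £13,590 meets the minimum, no increase.
Late-return penalty: 36 × £200 = £7,200
Damages plus late penalty: £13,590 + £7,200 = £20,790
Costs and fees: 30% of £20,790 = £6,237
Total recovery: £20,790 + £6,237 = £27,027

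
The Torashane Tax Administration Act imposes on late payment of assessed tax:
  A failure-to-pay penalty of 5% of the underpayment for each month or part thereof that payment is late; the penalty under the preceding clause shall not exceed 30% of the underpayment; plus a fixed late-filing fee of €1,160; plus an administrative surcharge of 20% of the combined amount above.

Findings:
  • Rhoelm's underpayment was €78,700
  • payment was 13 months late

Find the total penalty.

Accrued rate: 5% × 13 = 65%, capped at 30% → 30%
Failure-to-pay penalty: 30% of €78,700 = €23,610
Penalty before surcharge: €23,610 + €1,160 = €24,770
Administrative surcharge: 20% of €24,770 = €4,954
Total penalty: €24,770 + €4,954 = €29,724

€29,724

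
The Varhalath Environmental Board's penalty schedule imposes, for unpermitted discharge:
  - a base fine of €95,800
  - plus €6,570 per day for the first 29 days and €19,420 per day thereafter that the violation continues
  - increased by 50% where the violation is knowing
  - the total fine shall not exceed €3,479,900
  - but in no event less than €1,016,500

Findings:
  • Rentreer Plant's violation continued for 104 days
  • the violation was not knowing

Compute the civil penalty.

€1,742,830

First 29 days: 29 × €6,570 = €190,530
Remaining days: (104 − 29) × €19,420 = €1,456,500
Per-day component: €190,530 + €1,456,500 = €1,647,030
Base plus per-day: €95,800 + €1,647,030 = €1,742,830
The violation was not knowing: no 50% increase.
Cap at €3,479,900: €1,742,830 is within the cap, no reduction.
Minimum €1,016,500: €1,742,830 meets the minimum, no increase.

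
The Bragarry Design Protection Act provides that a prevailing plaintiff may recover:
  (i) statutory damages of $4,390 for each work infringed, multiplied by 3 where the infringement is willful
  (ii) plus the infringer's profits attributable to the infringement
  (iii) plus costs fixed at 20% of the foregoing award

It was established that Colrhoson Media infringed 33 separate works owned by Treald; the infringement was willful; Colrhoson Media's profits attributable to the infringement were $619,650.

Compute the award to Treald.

Statutory damages: 33 × $4,390 = $144,870
Trebled: 3 × $144,870 = $434,610
Combined award: $434,610 + $619,650 = $1,054,260
Costs: 20% of $1,054,260 = $210,852
Award plus costs: $1,054,260 + $210,852 = $1,265,112

Award: $1,265,112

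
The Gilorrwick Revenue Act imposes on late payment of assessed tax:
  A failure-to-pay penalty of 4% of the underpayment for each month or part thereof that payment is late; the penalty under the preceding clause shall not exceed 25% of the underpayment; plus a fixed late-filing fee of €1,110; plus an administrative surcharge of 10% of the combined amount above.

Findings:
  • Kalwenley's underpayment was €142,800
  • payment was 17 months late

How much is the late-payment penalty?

€40,491

Accrued rate: 4% × 17 = 68%, capped at 25% → 25%
Failure-to-pay penalty: 25% of €142,800 = €35,700
Penalty before surcharge: €35,700 + €1,110 = €36,810
Administrative surcharge: 10% of €36,810 = €3,681
Total penalty: €36,810 + €3,681 = €40,491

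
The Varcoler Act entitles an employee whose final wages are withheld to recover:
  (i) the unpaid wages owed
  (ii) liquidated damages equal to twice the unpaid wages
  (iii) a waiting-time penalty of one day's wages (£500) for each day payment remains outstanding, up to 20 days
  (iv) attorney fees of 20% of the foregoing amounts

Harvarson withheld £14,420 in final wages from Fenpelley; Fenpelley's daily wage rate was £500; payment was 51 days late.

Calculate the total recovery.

Total award: £63,912

Doubled: 2 × £14,420 = £28,840
Penalty days: min(51, 20) = 20
Waiting-time penalty: 20 × £500 = £10,000
Subtotal: £14,420 + £28,840 + £10,000 = £53,260
Attorney fees: 20% of £53,260 = £10,652
Total award: £53,260 + £10,652 = £63,912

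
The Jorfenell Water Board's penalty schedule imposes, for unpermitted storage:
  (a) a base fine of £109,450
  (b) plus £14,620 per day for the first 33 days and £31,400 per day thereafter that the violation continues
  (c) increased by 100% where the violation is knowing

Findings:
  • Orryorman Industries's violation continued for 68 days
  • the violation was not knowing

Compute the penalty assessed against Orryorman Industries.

First 33 days: 33 × £14,620 = £482,460
Remaining days: (68 − 33) × £31,400 = £1,099,000
Per-day component: £482,460 + £1,099,000 = £1,581,460
Base plus per-day: £109,450 + £1,581,460 = £1,690,910
The violation was not knowing: no 100% increase.

£1,690,910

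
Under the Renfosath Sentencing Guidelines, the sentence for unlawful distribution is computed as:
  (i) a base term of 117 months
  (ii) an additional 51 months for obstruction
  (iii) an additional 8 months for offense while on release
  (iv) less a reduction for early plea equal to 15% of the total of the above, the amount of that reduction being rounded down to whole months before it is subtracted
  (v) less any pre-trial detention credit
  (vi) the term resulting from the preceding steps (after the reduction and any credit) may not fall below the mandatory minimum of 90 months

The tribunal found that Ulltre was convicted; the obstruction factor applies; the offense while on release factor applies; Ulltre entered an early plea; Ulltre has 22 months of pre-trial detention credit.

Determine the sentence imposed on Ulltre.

128 months

Obstruction enhancement: +51 months
Offense while on release enhancement: +8 months
Adjusted term: 117 months + 51 months + 8 months = 176 months
Early plea reduction: 15% of 176 months = 26 months (rounded down)
After reduction: 176 − 26 = 150 months
Less pre-trial detention credit: 150 months − 22 months = 128 months
Minimum 90 months: 128 months meets the minimum, no increase.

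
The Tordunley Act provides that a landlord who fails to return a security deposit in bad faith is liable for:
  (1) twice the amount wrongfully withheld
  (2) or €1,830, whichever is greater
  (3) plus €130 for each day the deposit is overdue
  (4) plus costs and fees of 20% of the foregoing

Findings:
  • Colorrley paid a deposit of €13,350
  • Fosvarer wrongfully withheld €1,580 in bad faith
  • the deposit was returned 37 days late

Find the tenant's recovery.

Doubled: 2 × €1,580 = €3,160
Minimum €1,830: €3,160 meets the minimum, no increase.
Late-return penalty: 37 × €130 = €4,810
Damages plus late penalty: €3,160 + €4,810 = €7,970
Costs and fees: 20% of €7,970 = €1,594
Total recovery: €7,970 + €1,594 = €9,564

€9,564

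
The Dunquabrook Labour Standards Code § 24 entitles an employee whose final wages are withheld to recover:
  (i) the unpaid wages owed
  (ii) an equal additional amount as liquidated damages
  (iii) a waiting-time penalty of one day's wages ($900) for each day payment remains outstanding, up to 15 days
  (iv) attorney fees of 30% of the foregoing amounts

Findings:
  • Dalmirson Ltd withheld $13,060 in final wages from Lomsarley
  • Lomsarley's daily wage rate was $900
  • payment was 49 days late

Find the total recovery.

Liquidated damages (equal amount): $13,060
Penalty days: min(49, 15) = 15
Waiting-time penalty: 15 × $900 = $13,500
Subtotal: $13,060 + $13,060 + $13,500 = $39,620
Attorney fees: 30% of $39,620 = $11,886
Total award: $39,620 + $11,886 = $51,506

$51,506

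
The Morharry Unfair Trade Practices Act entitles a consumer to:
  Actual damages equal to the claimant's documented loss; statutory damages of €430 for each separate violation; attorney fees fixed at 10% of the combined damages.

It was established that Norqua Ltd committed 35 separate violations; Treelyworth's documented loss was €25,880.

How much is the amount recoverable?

Statutory damages: 35 × €430 = €15,050
Combined damages: €25,880 + €15,050 = €40,930
Attorney fees: 10% of €40,930 = €4,093
Total recovery: €40,930 + €4,093 = €45,023

€45,023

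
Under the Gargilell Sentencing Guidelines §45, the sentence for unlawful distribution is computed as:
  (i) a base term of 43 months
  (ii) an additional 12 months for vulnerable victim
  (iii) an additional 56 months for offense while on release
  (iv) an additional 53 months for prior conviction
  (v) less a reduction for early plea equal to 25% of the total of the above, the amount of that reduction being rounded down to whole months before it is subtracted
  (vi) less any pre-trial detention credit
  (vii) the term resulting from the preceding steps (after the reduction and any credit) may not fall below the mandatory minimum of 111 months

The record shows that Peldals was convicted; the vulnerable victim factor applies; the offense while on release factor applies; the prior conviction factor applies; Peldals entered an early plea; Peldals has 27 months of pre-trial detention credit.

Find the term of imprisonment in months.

Vulnerable victim enhancement: +12 months
Offense while on release enhancement: +56 months
Prior conviction enhancement: +53 months
Adjusted term: 43 months + 12 months + 56 months + 53 months = 164 months
Early plea reduction: 25% of 164 months = 41 months (rounded down)
After reduction: 164 − 41 = 123 months
Less pre-trial detention credit: 123 months − 27 months = 96 months
Minimum 111 months: 96 months is below the minimum → 111 months

Sentence: 111 months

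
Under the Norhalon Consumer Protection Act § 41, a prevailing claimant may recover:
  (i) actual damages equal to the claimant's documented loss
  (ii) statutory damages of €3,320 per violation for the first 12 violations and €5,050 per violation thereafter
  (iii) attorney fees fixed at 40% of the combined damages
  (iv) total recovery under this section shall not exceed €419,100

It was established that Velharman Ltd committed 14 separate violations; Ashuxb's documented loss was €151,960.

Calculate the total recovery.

First 12 violations: 12 × €3,320 = €39,840
Remaining violations: (14 − 12) × €5,050 = €10,100
Statutory damages: €39,840 + €10,100 = €49,940
Combined damages: €151,960 + €49,940 = €201,900
Attorney fees: 40% of €201,900 = €80,760
Total before cap: €201,900 + €80,760 = €282,660
Cap at €419,100: €282,660 is within the cap, no reduction.

€282,660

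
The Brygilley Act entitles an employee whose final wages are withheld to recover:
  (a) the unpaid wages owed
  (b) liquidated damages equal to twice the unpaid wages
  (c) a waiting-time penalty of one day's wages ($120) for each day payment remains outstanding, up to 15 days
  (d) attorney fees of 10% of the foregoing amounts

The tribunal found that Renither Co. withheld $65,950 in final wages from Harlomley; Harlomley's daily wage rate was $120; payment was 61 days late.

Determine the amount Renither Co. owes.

Doubled: 2 × $65,950 = $131,900
Penalty days: min(61, 15) = 15
Waiting-time penalty: 15 × $120 = $1,800
Subtotal: $65,950 + $131,900 + $1,800 = $199,650
Attorney fees: 10% of $199,650 = $19,965
Total award: $199,650 + $19,965 = $219,615

$219,615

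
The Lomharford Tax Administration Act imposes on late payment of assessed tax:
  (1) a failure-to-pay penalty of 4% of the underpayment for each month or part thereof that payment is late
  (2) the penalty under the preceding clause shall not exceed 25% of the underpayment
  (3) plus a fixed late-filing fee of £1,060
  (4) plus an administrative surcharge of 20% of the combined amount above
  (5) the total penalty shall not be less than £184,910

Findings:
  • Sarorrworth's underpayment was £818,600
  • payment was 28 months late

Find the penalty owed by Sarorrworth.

Accrued rate: 4% × 28 = 112%, capped at 25% → 25%
Failure-to-pay penalty: 25% of £818,600 = £204,650
Penalty before surcharge: £204,650 + £1,060 = £205,710
Administrative surcharge: 20% of £205,710 = £41,142
Total penalty: £205,710 + £41,142 = £246,852
Minimum £184,910: £246,852 meets the minimum, no increase.

£246,852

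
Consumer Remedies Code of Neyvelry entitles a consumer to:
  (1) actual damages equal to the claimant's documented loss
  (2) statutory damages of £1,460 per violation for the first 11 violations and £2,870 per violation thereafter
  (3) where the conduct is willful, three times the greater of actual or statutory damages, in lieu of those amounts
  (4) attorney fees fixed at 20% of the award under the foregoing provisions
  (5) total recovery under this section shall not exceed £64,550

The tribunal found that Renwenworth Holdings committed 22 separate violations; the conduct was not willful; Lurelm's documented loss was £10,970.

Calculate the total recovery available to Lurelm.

First 11 violations: 11 × £1,460 = £16,060
Remaining violations: (22 − 11) × £2,870 = £31,570
Statutory damages: £16,060 + £31,570 = £47,630
Conduct not willful: the in-lieu enhancement does not apply.
Actual plus statutory damages: £10,970 + £47,630 = £58,600
Attorney fees: 20% of £58,600 = £11,720
Total before cap: £58,600 + £11,720 = £70,320
Cap at £64,550: £70,320 exceeds the cap → £64,550

Total recovery: £64,550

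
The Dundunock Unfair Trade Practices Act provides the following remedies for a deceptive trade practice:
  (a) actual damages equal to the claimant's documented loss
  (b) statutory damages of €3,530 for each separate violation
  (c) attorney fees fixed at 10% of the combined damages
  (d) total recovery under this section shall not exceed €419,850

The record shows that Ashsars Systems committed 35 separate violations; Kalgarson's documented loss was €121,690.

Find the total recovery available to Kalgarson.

€269,764

Statutory damages: 35 × €3,530 = €123,550
Combined damages: €121,690 + €123,550 = €245,240
Attorney fees: 10% of €245,240 = €24,524
Total before cap: €245,240 + €24,524 = €269,764
Cap at €419,850: €269,764 is within the cap, no reduction.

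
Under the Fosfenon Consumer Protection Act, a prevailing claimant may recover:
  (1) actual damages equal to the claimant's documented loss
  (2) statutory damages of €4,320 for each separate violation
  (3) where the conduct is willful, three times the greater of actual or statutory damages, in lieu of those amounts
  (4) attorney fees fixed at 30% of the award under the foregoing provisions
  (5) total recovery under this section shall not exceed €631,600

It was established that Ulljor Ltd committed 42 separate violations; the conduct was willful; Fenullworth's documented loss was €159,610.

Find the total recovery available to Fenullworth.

€631,600

Statutory damages: 42 × €4,320 = €181,440
Greater of actual damages (€159,610) or statutory damages (€181,440): €181,440
Trebled: 3 × €181,440 = €544,320
Attorney fees: 30% of €544,320 = €163,296
Total before cap: €544,320 + €163,296 = €707,616
Cap at €631,600: €707,616 exceeds the cap → €631,600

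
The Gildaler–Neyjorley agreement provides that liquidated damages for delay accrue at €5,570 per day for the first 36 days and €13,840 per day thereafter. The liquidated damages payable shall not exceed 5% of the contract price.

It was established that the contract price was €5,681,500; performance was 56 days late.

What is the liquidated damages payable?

€284,075

First 36 days: 36 × €5,570 = €200,520
Remaining days: (56 − 36) × €13,840 = €276,800
Accrued per-day damages: €200,520 + €276,800 = €477,320
Cap: 5% of €5,681,500 = €284,075
Cap at €284,075: €477,320 exceeds the cap → €284,075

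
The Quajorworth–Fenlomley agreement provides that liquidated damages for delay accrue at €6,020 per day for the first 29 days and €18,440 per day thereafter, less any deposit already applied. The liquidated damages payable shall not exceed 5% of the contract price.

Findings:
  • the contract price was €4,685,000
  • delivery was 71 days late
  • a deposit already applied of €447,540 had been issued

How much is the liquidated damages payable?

Liquidated damages: €234,250

First 29 days: 29 × €6,020 = €174,580
Remaining days: (71 − 29) × €18,440 = €774,480
Accrued per-day damages: €174,580 + €774,480 = €949,060
Less deposit already applied: €949,060 − €447,540 = €501,520
Cap: 5% of €4,685,000 = €234,250
Cap at €234,250: €501,520 exceeds the cap → €234,250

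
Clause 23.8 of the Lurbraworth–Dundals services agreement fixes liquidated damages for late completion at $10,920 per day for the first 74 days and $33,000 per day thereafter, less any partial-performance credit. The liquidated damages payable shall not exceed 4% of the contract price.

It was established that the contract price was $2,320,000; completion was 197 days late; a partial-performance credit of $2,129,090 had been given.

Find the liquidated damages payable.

$92,800

First 74 days: 74 × $10,920 = $808,080
Remaining days: (197 − 74) × $33,000 = $4,059,000
Accrued per-day damages: $808,080 + $4,059,000 = $4,867,080
Less partial-performance credit: $4,867,080 − $2,129,090 = $2,737,990
Cap: 4% of $2,320,000 = $92,800
Cap at $92,800: $2,737,990 exceeds the cap → $92,800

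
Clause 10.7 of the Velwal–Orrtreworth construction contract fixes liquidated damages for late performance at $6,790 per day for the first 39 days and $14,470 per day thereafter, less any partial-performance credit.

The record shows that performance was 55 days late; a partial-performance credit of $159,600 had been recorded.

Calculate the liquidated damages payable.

First 39 days: 39 × $6,790 = $264,810
Remaining days: (55 − 39) × $14,470 = $231,520
Accrued per-day damages: $264,810 + $231,520 = $496,330
Less partial-performance credit: $496,330 − $159,600 = $336,730

Liquidated damages: $336,730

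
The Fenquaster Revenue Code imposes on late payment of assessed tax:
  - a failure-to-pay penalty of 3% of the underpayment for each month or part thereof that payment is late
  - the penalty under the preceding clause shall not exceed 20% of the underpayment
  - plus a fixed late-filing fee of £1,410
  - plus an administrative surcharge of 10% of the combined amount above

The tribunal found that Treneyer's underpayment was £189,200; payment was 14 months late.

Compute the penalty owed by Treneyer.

Accrued rate: 3% × 14 = 42%, capped at 20% → 20%
Failure-to-pay penalty: 20% of £189,200 = £37,840
Penalty before surcharge: £37,840 + £1,410 = £39,250
Administrative surcharge: 10% of £39,250 = £3,925
Total penalty: £39,250 + £3,925 = £43,175

£43,175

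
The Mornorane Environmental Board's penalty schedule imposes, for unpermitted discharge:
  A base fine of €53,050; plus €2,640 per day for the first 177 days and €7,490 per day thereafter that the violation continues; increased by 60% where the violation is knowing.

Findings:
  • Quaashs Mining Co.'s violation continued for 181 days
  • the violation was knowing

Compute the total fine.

€880,464

First 177 days: 177 × €2,640 = €467,280
Remaining days: (181 − 177) × €7,490 = €29,960
Per-day component: €467,280 + €29,960 = €497,240
Base plus per-day: €53,050 + €497,240 = €550,290
Enhancement: 60% of €550,290 = €330,174
Enhanced fine: €550,290 + €330,174 = €880,464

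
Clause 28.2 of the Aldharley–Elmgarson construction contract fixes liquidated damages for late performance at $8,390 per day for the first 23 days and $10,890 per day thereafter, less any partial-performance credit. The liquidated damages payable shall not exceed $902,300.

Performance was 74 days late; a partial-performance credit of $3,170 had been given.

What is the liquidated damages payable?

$745,190

First 23 days: 23 × $8,390 = $192,970
Remaining days: (74 − 23) × $10,890 = $555,390
Accrued per-day damages: $192,970 + $555,390 = $748,360
Less partial-performance credit: $748,360 − $3,170 = $745,190
Cap at $902,300: $745,190 is within the cap, no reduction.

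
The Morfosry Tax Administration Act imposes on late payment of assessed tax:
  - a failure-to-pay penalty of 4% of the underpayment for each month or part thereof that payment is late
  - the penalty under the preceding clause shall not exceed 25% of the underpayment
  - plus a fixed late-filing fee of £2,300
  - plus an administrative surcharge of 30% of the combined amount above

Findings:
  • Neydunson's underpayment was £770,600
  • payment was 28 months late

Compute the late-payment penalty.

Penalty: £253,435

Accrued rate: 4% × 28 = 112%, capped at 25% → 25%
Failure-to-pay penalty: 25% of £770,600 = £192,650
Penalty before surcharge: £192,650 + £2,300 = £194,950
Administrative surcharge: 30% of £194,950 = £58,485
Total penalty: £194,950 + £58,485 = £253,435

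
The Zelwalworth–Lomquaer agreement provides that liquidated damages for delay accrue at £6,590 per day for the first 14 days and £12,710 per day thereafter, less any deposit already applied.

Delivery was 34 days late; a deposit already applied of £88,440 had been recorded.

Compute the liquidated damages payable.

Liquidated damages: £258,020

First 14 days: 14 × £6,590 = £92,260
Remaining days: (34 − 14) × £12,710 = £254,200
Accrued per-day damages: £92,260 + £254,200 = £346,460
Less deposit already applied: £346,460 − £88,440 = £258,020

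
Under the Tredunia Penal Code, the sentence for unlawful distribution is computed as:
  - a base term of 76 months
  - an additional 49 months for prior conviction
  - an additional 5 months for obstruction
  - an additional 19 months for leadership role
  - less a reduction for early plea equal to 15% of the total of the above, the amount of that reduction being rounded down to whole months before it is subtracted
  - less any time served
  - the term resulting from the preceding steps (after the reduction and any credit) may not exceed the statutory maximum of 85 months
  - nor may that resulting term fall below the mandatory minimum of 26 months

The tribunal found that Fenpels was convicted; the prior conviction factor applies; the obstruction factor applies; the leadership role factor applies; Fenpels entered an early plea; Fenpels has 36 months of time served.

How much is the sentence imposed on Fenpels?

85 months

Prior conviction enhancement: +49 months
Obstruction enhancement: +5 months
Leadership role enhancement: +19 months
Adjusted term: 76 months + 49 months + 5 months + 19 months = 149 months
Early plea reduction: 15% of 149 months = 22 months (rounded down)
After reduction: 149 − 22 = 127 months
Less time served: 127 months − 36 months = 91 months
Cap at 85 months: 91 months exceeds the cap → 85 months
Minimum 26 months: 85 months meets the minimum, no increase.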